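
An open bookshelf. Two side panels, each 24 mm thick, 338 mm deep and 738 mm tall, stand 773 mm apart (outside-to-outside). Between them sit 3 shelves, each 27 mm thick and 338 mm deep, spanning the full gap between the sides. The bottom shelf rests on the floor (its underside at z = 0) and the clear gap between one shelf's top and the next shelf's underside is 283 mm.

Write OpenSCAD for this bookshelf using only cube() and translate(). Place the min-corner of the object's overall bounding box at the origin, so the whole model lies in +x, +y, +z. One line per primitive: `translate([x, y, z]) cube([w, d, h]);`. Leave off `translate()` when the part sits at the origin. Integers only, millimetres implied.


cube([24, 338, 738]);
translate([749, 0, 0]) cube([24, 338, 738]);
translate([24, 0, 0]) cube([725, 338, 27]);
translate([24, 0, 310]) cube([725, 338, 27]);
translate([24, 0, 620]) cube([725, 338, 27]);


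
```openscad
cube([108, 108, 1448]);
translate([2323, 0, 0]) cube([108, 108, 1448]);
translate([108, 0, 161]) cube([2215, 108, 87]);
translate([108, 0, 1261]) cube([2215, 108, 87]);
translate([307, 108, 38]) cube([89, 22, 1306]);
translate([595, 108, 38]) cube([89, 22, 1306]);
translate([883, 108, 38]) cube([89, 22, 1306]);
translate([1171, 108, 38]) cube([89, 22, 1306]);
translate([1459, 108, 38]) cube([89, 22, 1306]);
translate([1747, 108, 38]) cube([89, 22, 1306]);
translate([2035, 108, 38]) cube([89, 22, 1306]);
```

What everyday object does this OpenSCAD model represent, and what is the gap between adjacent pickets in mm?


A fence section. The picket gap is 199 mm.

Two posts, two rails, 7 pickets — a fence section. Span 2215 mm holds 7 pickets of 89 mm with 8 equal gaps: ⌊(2215 − 7·89) / 8⌋ = 199 mm.


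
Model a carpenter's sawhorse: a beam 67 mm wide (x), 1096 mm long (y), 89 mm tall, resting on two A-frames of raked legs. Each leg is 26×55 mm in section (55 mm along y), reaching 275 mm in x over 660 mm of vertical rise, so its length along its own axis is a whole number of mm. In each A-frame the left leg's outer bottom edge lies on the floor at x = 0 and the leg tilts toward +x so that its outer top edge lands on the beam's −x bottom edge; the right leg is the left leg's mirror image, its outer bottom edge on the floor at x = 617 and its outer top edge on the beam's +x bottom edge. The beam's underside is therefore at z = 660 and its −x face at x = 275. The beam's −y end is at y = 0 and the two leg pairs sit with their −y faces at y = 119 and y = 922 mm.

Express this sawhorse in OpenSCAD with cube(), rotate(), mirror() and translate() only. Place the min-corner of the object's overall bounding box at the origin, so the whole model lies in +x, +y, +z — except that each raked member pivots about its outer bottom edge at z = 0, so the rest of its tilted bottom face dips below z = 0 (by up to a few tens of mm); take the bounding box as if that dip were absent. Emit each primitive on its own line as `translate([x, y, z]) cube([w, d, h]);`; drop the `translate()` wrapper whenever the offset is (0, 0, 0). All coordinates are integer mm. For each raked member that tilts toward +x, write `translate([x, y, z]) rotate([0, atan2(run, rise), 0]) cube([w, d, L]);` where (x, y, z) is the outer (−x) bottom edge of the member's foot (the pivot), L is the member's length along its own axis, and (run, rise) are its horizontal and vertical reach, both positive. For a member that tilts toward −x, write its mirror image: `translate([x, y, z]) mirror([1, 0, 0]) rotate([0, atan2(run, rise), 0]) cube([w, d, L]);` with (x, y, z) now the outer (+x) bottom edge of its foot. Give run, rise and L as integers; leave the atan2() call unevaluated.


translate([275, 0, 660]) cube([67, 1096, 89]);
translate([0, 119, 0]) rotate([0, atan2(275, 660), 0]) cube([26, 55, 715]);
translate([617, 119, 0]) mirror([1, 0, 0]) rotate([0, atan2(275, 660), 0]) cube([26, 55, 715]);
translate([0, 922, 0]) rotate([0, atan2(275, 660), 0]) cube([26, 55, 715]);
translate([617, 922, 0]) mirror([1, 0, 0]) rotate([0, atan2(275, 660), 0]) cube([26, 55, 715]);


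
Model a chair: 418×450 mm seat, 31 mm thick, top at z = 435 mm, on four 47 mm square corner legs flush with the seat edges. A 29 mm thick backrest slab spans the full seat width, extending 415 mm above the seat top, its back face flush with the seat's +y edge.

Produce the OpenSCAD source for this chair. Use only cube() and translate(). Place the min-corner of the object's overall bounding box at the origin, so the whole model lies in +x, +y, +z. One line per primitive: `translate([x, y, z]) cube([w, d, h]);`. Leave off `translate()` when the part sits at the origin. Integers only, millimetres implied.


translate([0, 0, 404]) cube([418, 450, 31]);
cube([47, 47, 404]);
translate([371, 0, 0]) cube([47, 47, 404]);
translate([0, 403, 0]) cube([47, 47, 404]);
translate([371, 403, 0]) cube([47, 47, 404]);
translate([0, 421, 435]) cube([418, 29, 415]);


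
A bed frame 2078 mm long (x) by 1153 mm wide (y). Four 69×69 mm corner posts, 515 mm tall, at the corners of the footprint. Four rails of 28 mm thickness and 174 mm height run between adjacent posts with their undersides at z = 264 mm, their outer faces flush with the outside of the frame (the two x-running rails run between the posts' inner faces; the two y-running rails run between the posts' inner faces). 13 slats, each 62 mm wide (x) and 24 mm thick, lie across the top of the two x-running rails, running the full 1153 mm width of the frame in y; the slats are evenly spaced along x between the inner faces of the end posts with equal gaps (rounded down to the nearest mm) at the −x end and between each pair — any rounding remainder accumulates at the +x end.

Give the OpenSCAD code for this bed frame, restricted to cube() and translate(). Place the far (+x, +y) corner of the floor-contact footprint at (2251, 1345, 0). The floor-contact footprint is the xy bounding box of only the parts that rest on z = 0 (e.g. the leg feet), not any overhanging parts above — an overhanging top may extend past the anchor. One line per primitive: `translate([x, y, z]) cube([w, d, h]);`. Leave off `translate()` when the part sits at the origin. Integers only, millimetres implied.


// slat z = rail_z + rail_h = 264 + 174 = 438
// slat gap = ⌊(1940 − 13·62) / 14⌋ = 81
translate([173, 192, 0]) cube([69, 69, 515]);
translate([173, 1276, 0]) cube([69, 69, 515]);
translate([2182, 192, 0]) cube([69, 69, 515]);
translate([2182, 1276, 0]) cube([69, 69, 515]);
translate([242, 192, 264]) cube([1940, 28, 174]);
translate([242, 1317, 264]) cube([1940, 28, 174]);
translate([173, 261, 264]) cube([28, 1015, 174]);
translate([2223, 261, 264]) cube([28, 1015, 174]);
translate([323, 192, 438]) cube([62, 1153, 24]);
translate([466, 192, 438]) cube([62, 1153, 24]);
translate([609, 192, 438]) cube([62, 1153, 24]);
translate([752, 192, 438]) cube([62, 1153, 24]);
translate([895, 192, 438]) cube([62, 1153, 24]);
translate([1038, 192, 438]) cube([62, 1153, 24]);
translate([1181, 192, 438]) cube([62, 1153, 24]);
translate([1324, 192, 438]) cube([62, 1153, 24]);
translate([1467, 192, 438]) cube([62, 1153, 24]);
translate([1610, 192, 438]) cube([62, 1153, 24]);
translate([1753, 192, 438]) cube([62, 1153, 24]);
translate([1896, 192, 438]) cube([62, 1153, 24]);
translate([2039, 192, 438]) cube([62, 1153, 24]);


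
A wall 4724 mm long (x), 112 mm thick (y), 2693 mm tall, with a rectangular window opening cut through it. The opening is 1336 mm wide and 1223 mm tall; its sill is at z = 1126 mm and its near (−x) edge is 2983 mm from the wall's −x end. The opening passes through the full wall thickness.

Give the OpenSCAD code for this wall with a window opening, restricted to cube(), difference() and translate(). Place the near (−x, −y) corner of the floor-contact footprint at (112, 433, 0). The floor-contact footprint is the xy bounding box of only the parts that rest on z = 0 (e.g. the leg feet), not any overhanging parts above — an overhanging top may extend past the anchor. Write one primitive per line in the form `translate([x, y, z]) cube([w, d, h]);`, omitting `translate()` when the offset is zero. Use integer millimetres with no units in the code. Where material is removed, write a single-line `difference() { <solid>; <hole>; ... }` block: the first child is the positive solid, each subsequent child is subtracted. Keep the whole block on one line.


difference() { translate([112, 433, 0]) cube([4724, 112, 2693]); translate([3095, 433, 1126]) cube([1336, 112, 1223]); }


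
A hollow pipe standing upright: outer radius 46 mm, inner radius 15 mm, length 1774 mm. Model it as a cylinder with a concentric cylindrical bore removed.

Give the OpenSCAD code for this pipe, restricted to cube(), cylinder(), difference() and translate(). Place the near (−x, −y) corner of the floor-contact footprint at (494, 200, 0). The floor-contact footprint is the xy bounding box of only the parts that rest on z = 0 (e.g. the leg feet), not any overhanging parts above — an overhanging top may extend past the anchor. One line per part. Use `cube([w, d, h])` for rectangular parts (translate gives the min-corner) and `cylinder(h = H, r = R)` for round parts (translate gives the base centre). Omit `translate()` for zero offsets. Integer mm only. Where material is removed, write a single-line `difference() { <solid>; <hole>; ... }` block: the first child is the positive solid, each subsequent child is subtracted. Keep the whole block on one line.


difference() { translate([540, 246, 0]) cylinder(h = 1774, r = 46); translate([540, 246, 0]) cylinder(h = 1774, r = 15); }


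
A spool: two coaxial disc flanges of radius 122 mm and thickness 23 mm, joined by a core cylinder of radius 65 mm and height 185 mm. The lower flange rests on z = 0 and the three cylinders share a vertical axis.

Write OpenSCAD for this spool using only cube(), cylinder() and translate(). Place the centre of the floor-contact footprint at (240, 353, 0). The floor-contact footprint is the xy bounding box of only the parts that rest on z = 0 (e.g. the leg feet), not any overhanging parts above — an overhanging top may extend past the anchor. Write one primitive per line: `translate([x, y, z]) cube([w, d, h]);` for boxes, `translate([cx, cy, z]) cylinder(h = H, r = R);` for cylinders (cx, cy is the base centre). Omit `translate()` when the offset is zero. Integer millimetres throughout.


translate([240, 353, 0]) cylinder(h = 23, r = 122);
translate([240, 353, 23]) cylinder(h = 185, r = 65);
translate([240, 353, 208]) cylinder(h = 23, r = 122);


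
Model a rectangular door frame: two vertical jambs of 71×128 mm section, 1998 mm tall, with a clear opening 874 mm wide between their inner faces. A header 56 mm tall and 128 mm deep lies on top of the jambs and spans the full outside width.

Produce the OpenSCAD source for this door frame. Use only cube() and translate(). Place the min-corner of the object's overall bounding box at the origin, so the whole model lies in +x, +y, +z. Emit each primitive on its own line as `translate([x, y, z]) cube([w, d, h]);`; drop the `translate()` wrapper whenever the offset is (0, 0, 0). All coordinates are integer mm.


cube([71, 128, 1998]);
translate([945, 0, 0]) cube([71, 128, 1998]);
translate([0, 0, 1998]) cube([1016, 128, 56]);


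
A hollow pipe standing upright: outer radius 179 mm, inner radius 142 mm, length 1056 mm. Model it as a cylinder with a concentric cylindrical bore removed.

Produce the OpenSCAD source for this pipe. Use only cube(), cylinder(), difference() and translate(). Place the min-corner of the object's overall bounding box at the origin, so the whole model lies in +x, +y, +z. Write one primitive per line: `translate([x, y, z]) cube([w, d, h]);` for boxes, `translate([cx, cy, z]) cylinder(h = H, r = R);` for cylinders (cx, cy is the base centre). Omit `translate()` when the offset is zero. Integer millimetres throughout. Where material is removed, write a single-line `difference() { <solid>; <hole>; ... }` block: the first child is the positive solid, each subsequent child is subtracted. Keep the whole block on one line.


difference() { translate([179, 179, 0]) cylinder(h = 1056, r = 179); translate([179, 179, 0]) cylinder(h = 1056, r = 142); }


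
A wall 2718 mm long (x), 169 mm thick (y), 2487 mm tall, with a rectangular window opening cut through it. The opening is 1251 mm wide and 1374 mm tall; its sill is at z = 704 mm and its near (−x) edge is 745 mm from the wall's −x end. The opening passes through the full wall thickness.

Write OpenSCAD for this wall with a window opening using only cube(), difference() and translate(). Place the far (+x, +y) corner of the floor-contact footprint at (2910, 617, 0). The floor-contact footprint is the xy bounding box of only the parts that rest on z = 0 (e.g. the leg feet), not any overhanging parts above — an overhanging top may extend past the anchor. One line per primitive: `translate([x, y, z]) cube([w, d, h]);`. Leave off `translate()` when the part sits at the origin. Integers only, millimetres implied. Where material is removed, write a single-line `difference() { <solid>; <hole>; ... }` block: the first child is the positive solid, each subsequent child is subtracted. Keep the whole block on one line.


difference() { translate([192, 448, 0]) cube([2718, 169, 2487]); translate([937, 448, 704]) cube([1251, 169, 1374]); }


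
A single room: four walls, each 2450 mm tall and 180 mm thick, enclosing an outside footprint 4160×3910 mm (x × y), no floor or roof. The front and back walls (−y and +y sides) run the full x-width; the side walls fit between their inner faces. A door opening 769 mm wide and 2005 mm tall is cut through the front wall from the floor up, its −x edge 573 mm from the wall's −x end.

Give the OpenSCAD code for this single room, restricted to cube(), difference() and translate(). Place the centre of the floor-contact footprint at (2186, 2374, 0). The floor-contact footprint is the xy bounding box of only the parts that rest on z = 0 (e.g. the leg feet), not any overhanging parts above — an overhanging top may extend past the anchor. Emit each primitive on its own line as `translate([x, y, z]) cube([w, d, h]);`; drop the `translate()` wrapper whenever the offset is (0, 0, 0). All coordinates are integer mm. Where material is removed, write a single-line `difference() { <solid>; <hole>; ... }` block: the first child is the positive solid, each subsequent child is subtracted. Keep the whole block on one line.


difference() { translate([106, 419, 0]) cube([4160, 180, 2450]); translate([679, 419, 0]) cube([769, 180, 2005]); }
translate([106, 4149, 0]) cube([4160, 180, 2450]);
translate([106, 599, 0]) cube([180, 3550, 2450]);
translate([4086, 599, 0]) cube([180, 3550, 2450]);


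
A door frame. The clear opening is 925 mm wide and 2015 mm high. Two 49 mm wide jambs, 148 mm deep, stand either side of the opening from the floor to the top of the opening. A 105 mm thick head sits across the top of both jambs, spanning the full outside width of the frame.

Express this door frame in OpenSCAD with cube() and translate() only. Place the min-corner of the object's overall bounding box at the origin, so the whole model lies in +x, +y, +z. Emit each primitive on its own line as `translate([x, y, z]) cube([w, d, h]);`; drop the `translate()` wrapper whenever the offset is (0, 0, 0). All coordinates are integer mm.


cube([49, 148, 2015]);
translate([974, 0, 0]) cube([49, 148, 2015]);
translate([0, 0, 2015]) cube([1023, 148, 105]);


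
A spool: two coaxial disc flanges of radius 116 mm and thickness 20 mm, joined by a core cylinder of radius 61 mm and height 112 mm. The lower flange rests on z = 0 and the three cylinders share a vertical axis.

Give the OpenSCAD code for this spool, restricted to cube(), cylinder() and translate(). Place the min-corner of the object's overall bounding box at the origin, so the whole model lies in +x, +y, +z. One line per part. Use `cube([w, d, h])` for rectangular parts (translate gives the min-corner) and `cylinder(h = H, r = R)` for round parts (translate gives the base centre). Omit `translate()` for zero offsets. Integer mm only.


translate([116, 116, 0]) cylinder(h = 20, r = 116);
translate([116, 116, 20]) cylinder(h = 112, r = 61);
translate([116, 116, 132]) cylinder(h = 20, r = 116);


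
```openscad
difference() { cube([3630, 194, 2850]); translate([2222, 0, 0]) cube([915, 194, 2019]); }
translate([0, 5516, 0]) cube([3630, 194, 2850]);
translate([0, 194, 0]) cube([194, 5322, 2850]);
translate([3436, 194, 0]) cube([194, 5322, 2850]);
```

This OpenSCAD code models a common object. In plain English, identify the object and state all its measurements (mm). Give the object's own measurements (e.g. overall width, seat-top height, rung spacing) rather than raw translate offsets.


A single room: four walls, each 2850 mm tall and 194 mm thick, enclosing an outside footprint 3630×5710 mm (x × y), no floor or roof. The front and back walls (−y and +y sides) run the full x-width; the side walls fit between their inner faces. A door opening 915 mm wide and 2019 mm tall is cut through the front wall from the floor up, its −x edge 2222 mm from the wall's −x end.


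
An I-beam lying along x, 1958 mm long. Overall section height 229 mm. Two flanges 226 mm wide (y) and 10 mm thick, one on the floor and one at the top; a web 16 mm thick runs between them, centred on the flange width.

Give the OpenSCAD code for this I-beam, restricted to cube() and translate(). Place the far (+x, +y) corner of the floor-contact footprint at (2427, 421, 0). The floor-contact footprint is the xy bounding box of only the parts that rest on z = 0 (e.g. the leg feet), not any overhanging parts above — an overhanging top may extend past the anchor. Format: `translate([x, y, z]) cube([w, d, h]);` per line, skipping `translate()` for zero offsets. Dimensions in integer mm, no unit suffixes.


translate([469, 195, 0]) cube([1958, 226, 10]);
translate([469, 300, 10]) cube([1958, 16, 209]);
translate([469, 195, 219]) cube([1958, 226, 10]);


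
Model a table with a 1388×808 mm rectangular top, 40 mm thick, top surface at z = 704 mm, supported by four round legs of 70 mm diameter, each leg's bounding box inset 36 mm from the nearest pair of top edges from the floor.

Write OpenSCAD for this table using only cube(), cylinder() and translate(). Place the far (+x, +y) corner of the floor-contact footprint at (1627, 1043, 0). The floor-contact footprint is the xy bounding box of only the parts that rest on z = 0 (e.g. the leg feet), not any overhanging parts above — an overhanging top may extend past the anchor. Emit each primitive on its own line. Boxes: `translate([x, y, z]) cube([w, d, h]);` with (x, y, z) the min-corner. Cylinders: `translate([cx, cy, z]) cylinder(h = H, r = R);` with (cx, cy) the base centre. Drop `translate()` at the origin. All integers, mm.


translate([275, 271, 664]) cube([1388, 808, 40]);
translate([346, 342, 0]) cylinder(h = 664, r = 35);
translate([1592, 342, 0]) cylinder(h = 664, r = 35);
translate([346, 1008, 0]) cylinder(h = 664, r = 35);
translate([1592, 1008, 0]) cylinder(h = 664, r = 35);


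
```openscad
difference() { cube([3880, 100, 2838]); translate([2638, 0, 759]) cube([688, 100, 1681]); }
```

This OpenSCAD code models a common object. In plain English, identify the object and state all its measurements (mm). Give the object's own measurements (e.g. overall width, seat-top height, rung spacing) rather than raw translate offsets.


A wall 3880 mm long (x), 100 mm thick (y), 2838 mm tall, with a rectangular window opening cut through it. The opening is 688 mm wide and 1681 mm tall; its sill is at z = 759 mm and its near (−x) edge is 2638 mm from the wall's −x end. The opening passes through the full wall thickness.


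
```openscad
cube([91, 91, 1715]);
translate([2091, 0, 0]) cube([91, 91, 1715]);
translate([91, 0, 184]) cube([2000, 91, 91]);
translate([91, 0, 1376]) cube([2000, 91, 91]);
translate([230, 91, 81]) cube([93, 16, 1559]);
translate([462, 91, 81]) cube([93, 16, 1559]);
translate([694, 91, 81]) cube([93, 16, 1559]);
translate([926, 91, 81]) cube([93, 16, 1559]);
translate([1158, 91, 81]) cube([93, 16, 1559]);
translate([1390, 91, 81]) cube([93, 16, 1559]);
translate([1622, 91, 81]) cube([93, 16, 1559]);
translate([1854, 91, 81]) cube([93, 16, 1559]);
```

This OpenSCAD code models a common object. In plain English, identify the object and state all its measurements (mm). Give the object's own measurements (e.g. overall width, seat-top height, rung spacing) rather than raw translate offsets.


A fence section. Two 91×91 mm posts, 1715 mm tall, stand on the floor with a clear span of 2000 mm between their inner faces. Two horizontal rails of 91×91 mm section span the gap between the posts with their undersides at z = 184 mm and z = 1376 mm, flush with the posts' −y face. 8 pickets, each 93 mm wide, 16 mm thick and 1559 mm tall, are fixed to the +y face of the rails with their bottoms at z = 81 mm, spaced across the span with a 139 mm gap after the −x post and between neighbouring pickets, with 144 mm left before the +x post.


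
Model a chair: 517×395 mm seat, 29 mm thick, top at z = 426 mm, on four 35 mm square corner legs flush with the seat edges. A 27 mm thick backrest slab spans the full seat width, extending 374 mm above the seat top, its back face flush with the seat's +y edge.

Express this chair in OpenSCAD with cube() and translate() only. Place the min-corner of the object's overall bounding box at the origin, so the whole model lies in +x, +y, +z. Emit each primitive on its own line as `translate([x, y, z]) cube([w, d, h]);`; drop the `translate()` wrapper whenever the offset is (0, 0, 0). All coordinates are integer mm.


translate([0, 0, 397]) cube([517, 395, 29]);
cube([35, 35, 397]);
translate([482, 0, 0]) cube([35, 35, 397]);
translate([0, 360, 0]) cube([35, 35, 397]);
translate([482, 360, 0]) cube([35, 35, 397]);
translate([0, 368, 426]) cube([517, 27, 374]);


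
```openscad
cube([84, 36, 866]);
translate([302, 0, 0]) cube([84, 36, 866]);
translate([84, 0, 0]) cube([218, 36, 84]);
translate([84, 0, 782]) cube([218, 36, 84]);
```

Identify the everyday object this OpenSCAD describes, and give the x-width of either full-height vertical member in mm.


A picture frame. The border width is 84 mm.

Four thin pieces enclosing a rectangular opening — a picture frame. The two full-height stiles are 866 mm tall; the top rail sits at z = 782 and is 84 mm tall, so the border above the opening is 866 − 782 = 84 mm, matching the stile x-width.


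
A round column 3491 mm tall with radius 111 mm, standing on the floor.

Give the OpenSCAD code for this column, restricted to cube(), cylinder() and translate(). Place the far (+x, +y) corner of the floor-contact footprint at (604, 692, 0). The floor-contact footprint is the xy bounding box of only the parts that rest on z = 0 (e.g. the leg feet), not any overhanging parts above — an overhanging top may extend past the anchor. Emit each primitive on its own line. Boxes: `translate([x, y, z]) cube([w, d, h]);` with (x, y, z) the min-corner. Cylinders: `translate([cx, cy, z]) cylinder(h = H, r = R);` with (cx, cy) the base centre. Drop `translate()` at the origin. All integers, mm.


translate([493, 581, 0]) cylinder(h = 3491, r = 111);


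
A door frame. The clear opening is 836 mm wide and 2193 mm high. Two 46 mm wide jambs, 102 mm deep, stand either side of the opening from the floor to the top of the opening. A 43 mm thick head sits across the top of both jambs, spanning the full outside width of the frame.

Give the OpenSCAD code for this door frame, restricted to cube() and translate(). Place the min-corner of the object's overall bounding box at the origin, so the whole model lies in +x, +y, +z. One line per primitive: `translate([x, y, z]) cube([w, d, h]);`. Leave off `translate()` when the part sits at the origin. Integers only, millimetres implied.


cube([46, 102, 2193]);
translate([882, 0, 0]) cube([46, 102, 2193]);
translate([0, 0, 2193]) cube([928, 102, 43]);


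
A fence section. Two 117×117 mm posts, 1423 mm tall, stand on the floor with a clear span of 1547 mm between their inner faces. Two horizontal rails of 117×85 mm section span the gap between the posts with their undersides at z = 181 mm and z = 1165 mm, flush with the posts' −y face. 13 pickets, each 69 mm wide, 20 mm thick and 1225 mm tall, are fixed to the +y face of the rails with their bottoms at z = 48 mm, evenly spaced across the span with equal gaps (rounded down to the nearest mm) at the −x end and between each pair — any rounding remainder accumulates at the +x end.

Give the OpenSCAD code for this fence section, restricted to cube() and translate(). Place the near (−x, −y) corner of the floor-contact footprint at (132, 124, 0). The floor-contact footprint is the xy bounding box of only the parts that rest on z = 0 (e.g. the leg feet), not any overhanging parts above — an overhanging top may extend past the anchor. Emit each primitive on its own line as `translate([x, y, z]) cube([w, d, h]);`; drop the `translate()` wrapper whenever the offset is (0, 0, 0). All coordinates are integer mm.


translate([132, 124, 0]) cube([117, 117, 1423]);
translate([1796, 124, 0]) cube([117, 117, 1423]);
translate([249, 124, 181]) cube([1547, 117, 85]);
translate([249, 124, 1165]) cube([1547, 117, 85]);
translate([295, 241, 48]) cube([69, 20, 1225]);
translate([410, 241, 48]) cube([69, 20, 1225]);
translate([525, 241, 48]) cube([69, 20, 1225]);
translate([640, 241, 48]) cube([69, 20, 1225]);
translate([755, 241, 48]) cube([69, 20, 1225]);
translate([870, 241, 48]) cube([69, 20, 1225]);
translate([985, 241, 48]) cube([69, 20, 1225]);
translate([1100, 241, 48]) cube([69, 20, 1225]);
translate([1215, 241, 48]) cube([69, 20, 1225]);
translate([1330, 241, 48]) cube([69, 20, 1225]);
translate([1445, 241, 48]) cube([69, 20, 1225]);
translate([1560, 241, 48]) cube([69, 20, 1225]);
translate([1675, 241, 48]) cube([69, 20, 1225]);


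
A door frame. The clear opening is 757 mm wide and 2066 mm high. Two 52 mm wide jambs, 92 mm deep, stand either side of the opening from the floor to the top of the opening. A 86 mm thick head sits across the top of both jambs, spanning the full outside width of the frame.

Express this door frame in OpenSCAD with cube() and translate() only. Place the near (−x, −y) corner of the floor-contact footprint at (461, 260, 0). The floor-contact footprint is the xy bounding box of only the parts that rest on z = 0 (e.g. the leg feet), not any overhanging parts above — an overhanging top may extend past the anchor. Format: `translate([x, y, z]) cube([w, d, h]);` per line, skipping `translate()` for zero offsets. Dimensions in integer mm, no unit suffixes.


translate([461, 260, 0]) cube([52, 92, 2066]);
translate([1270, 260, 0]) cube([52, 92, 2066]);
translate([461, 260, 2066]) cube([861, 92, 86]);


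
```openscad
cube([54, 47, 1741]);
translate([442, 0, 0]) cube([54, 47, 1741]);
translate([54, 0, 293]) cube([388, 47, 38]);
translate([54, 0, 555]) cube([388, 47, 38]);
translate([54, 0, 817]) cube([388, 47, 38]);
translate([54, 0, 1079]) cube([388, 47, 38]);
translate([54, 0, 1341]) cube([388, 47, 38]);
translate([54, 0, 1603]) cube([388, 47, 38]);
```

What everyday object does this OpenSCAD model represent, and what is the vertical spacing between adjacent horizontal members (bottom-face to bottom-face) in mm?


A ladder. The rung spacing is 262 mm.

Two tall 54×47 posts with 6 short bars between them — a ladder. Adjacent rungs sit at z = 293 and z = 555, so the spacing is 555 − 293 = 262 mm.


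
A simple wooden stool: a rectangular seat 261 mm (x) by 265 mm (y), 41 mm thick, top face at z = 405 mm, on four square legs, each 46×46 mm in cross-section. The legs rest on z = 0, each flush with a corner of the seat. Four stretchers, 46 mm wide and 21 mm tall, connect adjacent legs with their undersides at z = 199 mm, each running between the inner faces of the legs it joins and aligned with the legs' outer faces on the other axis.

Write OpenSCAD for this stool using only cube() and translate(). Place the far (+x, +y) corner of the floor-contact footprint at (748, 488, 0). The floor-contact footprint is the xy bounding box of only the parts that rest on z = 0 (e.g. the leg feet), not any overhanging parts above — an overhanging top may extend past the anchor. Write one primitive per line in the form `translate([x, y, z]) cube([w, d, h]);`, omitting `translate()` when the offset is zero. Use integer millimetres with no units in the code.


translate([487, 223, 364]) cube([261, 265, 41]);
translate([487, 223, 0]) cube([46, 46, 364]);
translate([702, 223, 0]) cube([46, 46, 364]);
translate([487, 442, 0]) cube([46, 46, 364]);
translate([702, 442, 0]) cube([46, 46, 364]);
translate([533, 223, 199]) cube([169, 46, 21]);
translate([533, 442, 199]) cube([169, 46, 21]);
translate([487, 269, 199]) cube([46, 173, 21]);
translate([702, 269, 199]) cube([46, 173, 21]);


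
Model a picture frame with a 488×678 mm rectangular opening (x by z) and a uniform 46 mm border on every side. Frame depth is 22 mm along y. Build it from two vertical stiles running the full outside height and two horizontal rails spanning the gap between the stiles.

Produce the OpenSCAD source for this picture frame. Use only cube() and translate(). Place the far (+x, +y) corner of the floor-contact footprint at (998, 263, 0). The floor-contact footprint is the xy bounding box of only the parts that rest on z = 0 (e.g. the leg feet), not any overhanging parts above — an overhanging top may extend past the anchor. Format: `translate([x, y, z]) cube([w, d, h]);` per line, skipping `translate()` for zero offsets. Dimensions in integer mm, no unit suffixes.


translate([418, 241, 0]) cube([46, 22, 770]);
translate([952, 241, 0]) cube([46, 22, 770]);
translate([464, 241, 0]) cube([488, 22, 46]);
translate([464, 241, 724]) cube([488, 22, 46]);


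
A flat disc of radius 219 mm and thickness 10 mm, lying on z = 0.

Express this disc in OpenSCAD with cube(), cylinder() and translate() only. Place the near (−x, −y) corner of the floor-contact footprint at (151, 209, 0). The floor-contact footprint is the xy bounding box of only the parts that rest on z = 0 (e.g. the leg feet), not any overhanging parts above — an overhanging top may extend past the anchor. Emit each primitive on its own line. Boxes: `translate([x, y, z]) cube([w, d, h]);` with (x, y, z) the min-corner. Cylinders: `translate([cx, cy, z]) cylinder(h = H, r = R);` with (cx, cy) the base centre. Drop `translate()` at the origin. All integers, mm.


translate([370, 428, 0]) cylinder(h = 10, r = 219);


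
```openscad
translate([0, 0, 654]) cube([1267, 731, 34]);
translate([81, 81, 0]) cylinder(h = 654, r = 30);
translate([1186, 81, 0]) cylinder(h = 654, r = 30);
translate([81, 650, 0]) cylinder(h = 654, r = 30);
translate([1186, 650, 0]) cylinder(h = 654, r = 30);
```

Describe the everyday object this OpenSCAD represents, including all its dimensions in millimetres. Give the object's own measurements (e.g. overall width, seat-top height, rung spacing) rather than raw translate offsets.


A table: top 1267 mm (x) × 731 mm (y), 34 mm thick, upper face at z = 688 mm, on four round legs of 60 mm diameter, each leg's bounding box inset 51 mm from the nearest pair of top edges from z = 0 to the bottom of the top.


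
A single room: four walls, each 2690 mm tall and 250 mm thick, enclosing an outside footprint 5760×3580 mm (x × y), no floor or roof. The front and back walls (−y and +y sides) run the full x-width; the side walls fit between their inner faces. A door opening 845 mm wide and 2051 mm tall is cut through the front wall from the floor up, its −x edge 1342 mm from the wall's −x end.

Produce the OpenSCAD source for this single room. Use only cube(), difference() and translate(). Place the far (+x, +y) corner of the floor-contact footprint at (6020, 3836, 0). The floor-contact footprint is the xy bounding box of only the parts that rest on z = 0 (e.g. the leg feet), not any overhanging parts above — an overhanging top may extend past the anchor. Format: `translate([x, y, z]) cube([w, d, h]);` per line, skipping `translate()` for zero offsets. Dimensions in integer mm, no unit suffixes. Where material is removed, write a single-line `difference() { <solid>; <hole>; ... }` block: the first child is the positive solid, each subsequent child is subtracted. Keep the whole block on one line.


difference() { translate([260, 256, 0]) cube([5760, 250, 2690]); translate([1602, 256, 0]) cube([845, 250, 2051]); }
translate([260, 3586, 0]) cube([5760, 250, 2690]);
translate([260, 506, 0]) cube([250, 3080, 2690]);
translate([5770, 506, 0]) cube([250, 3080, 2690]);


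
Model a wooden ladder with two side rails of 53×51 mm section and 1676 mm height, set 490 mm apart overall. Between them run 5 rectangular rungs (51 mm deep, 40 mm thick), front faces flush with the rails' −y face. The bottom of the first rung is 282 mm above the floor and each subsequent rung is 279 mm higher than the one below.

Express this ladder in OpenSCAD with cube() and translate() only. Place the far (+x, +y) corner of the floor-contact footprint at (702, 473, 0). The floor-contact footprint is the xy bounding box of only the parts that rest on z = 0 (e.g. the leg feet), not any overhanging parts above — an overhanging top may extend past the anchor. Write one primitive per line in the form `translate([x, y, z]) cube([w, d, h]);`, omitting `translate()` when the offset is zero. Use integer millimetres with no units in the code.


// rung span = 490 - 2*53 = 384
// rung[k] z = 282 + k*279
translate([212, 422, 0]) cube([53, 51, 1676]);
translate([649, 422, 0]) cube([53, 51, 1676]);
translate([265, 422, 282]) cube([384, 51, 40]);
translate([265, 422, 561]) cube([384, 51, 40]);
translate([265, 422, 840]) cube([384, 51, 40]);
translate([265, 422, 1119]) cube([384, 51, 40]);
translate([265, 422, 1398]) cube([384, 51, 40]);


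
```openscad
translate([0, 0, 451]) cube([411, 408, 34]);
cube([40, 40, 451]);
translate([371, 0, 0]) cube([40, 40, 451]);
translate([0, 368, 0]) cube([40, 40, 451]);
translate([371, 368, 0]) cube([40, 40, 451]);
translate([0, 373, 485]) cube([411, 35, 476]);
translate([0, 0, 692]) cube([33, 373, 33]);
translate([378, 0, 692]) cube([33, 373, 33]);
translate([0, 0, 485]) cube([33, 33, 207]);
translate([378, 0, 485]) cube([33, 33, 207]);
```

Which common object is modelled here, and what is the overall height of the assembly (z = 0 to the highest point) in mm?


A chair. The overall height is 961 mm.

A slab on four corner posts with a tall panel at the back — a chair. The seat slab sits at z = 451 with thickness 34, and the 476 mm backrest starts at the seat top, so the overall height is 451 + 34 + 476 = 961 mm.


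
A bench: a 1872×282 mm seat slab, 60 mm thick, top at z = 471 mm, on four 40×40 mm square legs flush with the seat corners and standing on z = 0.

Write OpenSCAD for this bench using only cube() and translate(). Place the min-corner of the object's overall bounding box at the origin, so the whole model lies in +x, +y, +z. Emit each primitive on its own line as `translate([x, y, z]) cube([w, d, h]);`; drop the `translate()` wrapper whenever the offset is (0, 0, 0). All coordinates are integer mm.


translate([0, 0, 411]) cube([1872, 282, 60]);
cube([40, 40, 411]);
translate([0, 242, 0]) cube([40, 40, 411]);
translate([1832, 0, 0]) cube([40, 40, 411]);
translate([1832, 242, 0]) cube([40, 40, 411]);


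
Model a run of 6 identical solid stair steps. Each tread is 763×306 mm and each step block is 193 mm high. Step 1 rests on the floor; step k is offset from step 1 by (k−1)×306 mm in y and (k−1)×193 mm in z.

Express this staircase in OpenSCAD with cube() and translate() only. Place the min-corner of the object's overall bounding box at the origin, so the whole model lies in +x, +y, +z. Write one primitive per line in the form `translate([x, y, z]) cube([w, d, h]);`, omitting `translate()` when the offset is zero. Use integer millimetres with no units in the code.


cube([763, 306, 193]);
translate([0, 306, 193]) cube([763, 306, 193]);
translate([0, 612, 386]) cube([763, 306, 193]);
translate([0, 918, 579]) cube([763, 306, 193]);
translate([0, 1224, 772]) cube([763, 306, 193]);
translate([0, 1530, 965]) cube([763, 306, 193]);


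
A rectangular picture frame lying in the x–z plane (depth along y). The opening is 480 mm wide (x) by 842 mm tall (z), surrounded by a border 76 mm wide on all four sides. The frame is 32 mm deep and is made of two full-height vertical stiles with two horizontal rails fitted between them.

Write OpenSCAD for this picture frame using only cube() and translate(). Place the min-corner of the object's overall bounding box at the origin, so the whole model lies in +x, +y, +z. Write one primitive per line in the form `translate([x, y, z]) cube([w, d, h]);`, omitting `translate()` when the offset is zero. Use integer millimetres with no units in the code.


cube([76, 32, 994]);
translate([556, 0, 0]) cube([76, 32, 994]);
translate([76, 0, 0]) cube([480, 32, 76]);
translate([76, 0, 918]) cube([480, 32, 76]);


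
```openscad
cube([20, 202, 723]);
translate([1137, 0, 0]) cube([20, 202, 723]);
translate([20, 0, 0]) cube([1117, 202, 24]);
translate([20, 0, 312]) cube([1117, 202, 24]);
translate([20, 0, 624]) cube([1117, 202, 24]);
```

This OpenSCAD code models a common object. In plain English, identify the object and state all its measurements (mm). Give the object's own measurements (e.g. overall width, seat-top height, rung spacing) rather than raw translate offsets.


An open bookshelf. Two side panels, each 20 mm thick, 202 mm deep and 723 mm tall, stand 1157 mm apart (outside-to-outside). Between them sit 3 shelves, each 24 mm thick and 202 mm deep, spanning the full gap between the sides. The bottom shelf rests on the floor (its underside at z = 0) and the clear gap between one shelf's top and the next shelf's underside is 288 mm.


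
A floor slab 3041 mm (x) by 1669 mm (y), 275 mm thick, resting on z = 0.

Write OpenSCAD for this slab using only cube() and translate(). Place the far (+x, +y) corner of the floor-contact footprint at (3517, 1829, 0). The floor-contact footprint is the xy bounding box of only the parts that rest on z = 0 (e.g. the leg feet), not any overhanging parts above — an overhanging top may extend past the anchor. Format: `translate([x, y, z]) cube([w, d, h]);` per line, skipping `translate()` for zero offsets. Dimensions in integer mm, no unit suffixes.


translate([476, 160, 0]) cube([3041, 1669, 275]);


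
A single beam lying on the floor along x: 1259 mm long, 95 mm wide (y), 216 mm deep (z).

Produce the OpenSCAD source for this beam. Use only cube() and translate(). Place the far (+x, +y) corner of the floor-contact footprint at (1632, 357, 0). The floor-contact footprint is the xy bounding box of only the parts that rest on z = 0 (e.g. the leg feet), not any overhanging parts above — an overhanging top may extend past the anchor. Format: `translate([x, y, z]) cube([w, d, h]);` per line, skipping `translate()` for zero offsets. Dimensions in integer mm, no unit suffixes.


translate([373, 262, 0]) cube([1259, 95, 216]);


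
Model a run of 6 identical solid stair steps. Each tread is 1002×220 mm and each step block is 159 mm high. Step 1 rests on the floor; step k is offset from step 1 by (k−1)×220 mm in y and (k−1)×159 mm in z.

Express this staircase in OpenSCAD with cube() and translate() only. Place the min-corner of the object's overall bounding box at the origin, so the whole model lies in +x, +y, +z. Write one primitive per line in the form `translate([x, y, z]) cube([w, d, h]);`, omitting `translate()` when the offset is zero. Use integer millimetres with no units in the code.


cube([1002, 220, 159]);
translate([0, 220, 159]) cube([1002, 220, 159]);
translate([0, 440, 318]) cube([1002, 220, 159]);
translate([0, 660, 477]) cube([1002, 220, 159]);
translate([0, 880, 636]) cube([1002, 220, 159]);
translate([0, 1100, 795]) cube([1002, 220, 159]);
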